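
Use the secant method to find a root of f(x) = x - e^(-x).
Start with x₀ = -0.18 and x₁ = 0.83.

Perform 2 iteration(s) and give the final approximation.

f(x) = x - e^(-x)
x₀ = -0.18, x₁ = 0.83

Secant formula: x_{n+1} = x_n - f(x_n)(x_n - x_{n-1})/(f(x_n) - f(x_{n-1}))

Iteration 1:
  f(-0.180000) = -1.377217
  f(0.830000) = 0.393951
  x_2 = 0.830000 - 0.393951×(0.830000 - (-0.180000))/(0.393951 - (-1.377217))
       = 0.605352
Iteration 2:
  f(0.830000) = 0.393951
  f(0.605352) = 0.059469
  x_3 = 0.605352 - 0.059469×(0.605352 - 0.830000)/(0.059469 - 0.393951)
       = 0.565410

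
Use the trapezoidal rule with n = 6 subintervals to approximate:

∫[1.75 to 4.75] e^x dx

f(x) = e^x
a = 1.75, b = 4.75, n = 6
h = (b - a)/n = 0.500000

Trapezoidal rule: (h/2)[f(x₀) + 2f(x₁) + 2f(x₂) + ... + f(xₙ)]

x_0 = 1.7500, f(x_0) = 5.754603, coefficient = 1
x_1 = 2.2500, f(x_1) = 9.487736, coefficient = 2
x_2 = 2.7500, f(x_2) = 15.642632, coefficient = 2
x_3 = 3.2500, f(x_3) = 25.790340, coefficient = 2
x_4 = 3.7500, f(x_4) = 42.521082, coefficient = 2
x_5 = 4.2500, f(x_5) = 70.105412, coefficient = 2
x_6 = 4.7500, f(x_6) = 115.584285, coefficient = 1

I ≈ (0.500000/2) × 448.433291 = 112.108323
Exact value: 109.829682
Error: 2.278641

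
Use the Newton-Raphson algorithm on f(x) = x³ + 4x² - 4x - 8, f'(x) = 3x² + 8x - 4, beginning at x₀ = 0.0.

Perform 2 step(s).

f(x) = x³ + 4x² - 4x - 8
f'(x) = 3x² + 8x - 4
x₀ = 0.0

Newton-Raphson formula: x_{n+1} = x_n - f(x_n)/f'(x_n)

Iteration 1:
  f(0.000000) = -8.000000
  f'(0.000000) = -4.000000
  x_1 = 0.000000 - (-8.000000)/(-4.000000) = -2.000000
Iteration 2:
  f(-2.000000) = 8.000000
  f'(-2.000000) = -8.000000
  x_2 = -2.000000 - 8.000000/(-8.000000) = -1.000000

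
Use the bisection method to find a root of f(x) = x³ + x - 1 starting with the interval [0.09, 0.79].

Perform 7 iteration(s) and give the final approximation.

f(x) = x³ + x - 1
Initial interval: [0.09, 0.79]

Iteration 1:
  c_1 = (0.090000 + 0.790000)/2 = 0.440000
  f(c_1) = f(0.440000) = -0.474816
  f(a) × f(c) ≥ 0, new interval: [0.440000, 0.790000]
Iteration 2:
  c_2 = (0.440000 + 0.790000)/2 = 0.615000
  f(c_2) = f(0.615000) = -0.152392
  f(a) × f(c) ≥ 0, new interval: [0.615000, 0.790000]
Iteration 3:
  c_3 = (0.615000 + 0.790000)/2 = 0.702500
  f(c_3) = f(0.702500) = 0.049188
  f(a) × f(c) < 0, new interval: [0.615000, 0.702500]
Iteration 4:
  c_4 = (0.615000 + 0.702500)/2 = 0.658750
  f(c_4) = f(0.658750) = -0.055384
  f(a) × f(c) ≥ 0, new interval: [0.658750, 0.702500]
Iteration 5:
  c_5 = (0.658750 + 0.702500)/2 = 0.680625
  f(c_5) = f(0.680625) = -0.004075
  f(a) × f(c) ≥ 0, new interval: [0.680625, 0.702500]
Iteration 6:
  c_6 = (0.680625 + 0.702500)/2 = 0.691563
  f(c_6) = f(0.691563) = 0.022308
  f(a) × f(c) < 0, new interval: [0.680625, 0.691563]
Iteration 7:
  c_7 = (0.680625 + 0.691563)/2 = 0.686094
  f(c_7) = f(0.686094) = 0.009055
  f(a) × f(c) < 0, new interval: [0.680625, 0.686094]

After 7 iteration(s), the approximation is c_7 = 0.686094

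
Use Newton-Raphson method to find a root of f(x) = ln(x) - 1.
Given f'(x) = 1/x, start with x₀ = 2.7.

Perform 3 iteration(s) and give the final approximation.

f(x) = ln(x) - 1
f'(x) = 1/x
x₀ = 2.7

Newton-Raphson formula: x_{n+1} = x_n - f(x_n)/f'(x_n)

Iteration 1:
  f(2.700000) = -0.006748
  f'(2.700000) = 0.370370
  x_1 = 2.700000 - (-0.006748)/0.370370 = 2.718220
Iteration 2:
  f(2.718220) = -0.000023
  f'(2.718220) = 0.367888
  x_2 = 2.718220 - (-0.000023)/0.367888 = 2.718282
Iteration 3:
  f(2.718282) = 0.000000
  f'(2.718282) = 0.367879
  x_3 = 2.718282 - 0.000000/0.367879 = 2.718282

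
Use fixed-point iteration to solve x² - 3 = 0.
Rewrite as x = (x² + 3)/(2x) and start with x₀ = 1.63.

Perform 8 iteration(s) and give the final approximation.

Equation: x² - 3 = 0
Fixed-point form: x = (x² + 3)/(2x)
x₀ = 1.63

x_1 = g(1.630000) = 1.735245
x_2 = g(1.735245) = 1.732054
x_3 = g(1.732054) = 1.732051
x_4 = g(1.732051) = 1.732051
x_5 = g(1.732051) = 1.732051
x_6 = g(1.732051) = 1.732051
x_7 = g(1.732051) = 1.732051
x_8 = g(1.732051) = 1.732051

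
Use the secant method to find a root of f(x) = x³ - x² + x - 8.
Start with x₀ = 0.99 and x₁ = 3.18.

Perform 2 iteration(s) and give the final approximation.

f(x) = x³ - x² + x - 8
x₀ = 0.99, x₁ = 3.18

Secant formula: x_{n+1} = x_n - f(x_n)(x_n - x_{n-1})/(f(x_n) - f(x_{n-1}))

Iteration 1:
  f(0.990000) = -7.019801
  f(3.180000) = 17.225032
  x_2 = 3.180000 - 17.225032×(3.180000 - 0.990000)/(17.225032 - (-7.019801))
       = 1.624088
Iteration 2:
  f(3.180000) = 17.225032
  f(1.624088) = -4.729777
  x_3 = 1.624088 - (-4.729777)×(1.624088 - 3.180000)/(-4.729777 - 17.225032)
       = 1.959282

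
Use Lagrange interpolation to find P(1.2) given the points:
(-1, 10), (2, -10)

Lagrange interpolation formula:
P(x) = Σ yᵢ × Lᵢ(x)
where Lᵢ(x) = Π_{j≠i} (x - xⱼ)/(xᵢ - xⱼ)

L_0(1.2) = (1.2 - 2)/(-1 - 2) = 0.266667
L_1(1.2) = (1.2 - (-1))/(2 - (-1)) = 0.733333

P(1.2) = 10×L_0(1.2) + (-10)×L_1(1.2)
P(1.2) = -4.666667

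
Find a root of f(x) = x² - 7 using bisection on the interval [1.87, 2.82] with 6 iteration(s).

f(x) = x² - 7
Initial interval: [1.87, 2.82]

Iteration 1:
  c_1 = (1.870000 + 2.820000)/2 = 2.345000
  f(c_1) = f(2.345000) = -1.500975
  f(a) × f(c) ≥ 0, new interval: [2.345000, 2.820000]
Iteration 2:
  c_2 = (2.345000 + 2.820000)/2 = 2.582500
  f(c_2) = f(2.582500) = -0.330694
  f(a) × f(c) ≥ 0, new interval: [2.582500, 2.820000]
Iteration 3:
  c_3 = (2.582500 + 2.820000)/2 = 2.701250
  f(c_3) = f(2.701250) = 0.296752
  f(a) × f(c) < 0, new interval: [2.582500, 2.701250]
Iteration 4:
  c_4 = (2.582500 + 2.701250)/2 = 2.641875
  f(c_4) = f(2.641875) = -0.020496
  f(a) × f(c) ≥ 0, new interval: [2.641875, 2.701250]
Iteration 5:
  c_5 = (2.641875 + 2.701250)/2 = 2.671562
  f(c_5) = f(2.671562) = 0.137246
  f(a) × f(c) < 0, new interval: [2.641875, 2.671562]
Iteration 6:
  c_6 = (2.641875 + 2.671562)/2 = 2.656719
  f(c_6) = f(2.656719) = 0.058155
  f(a) × f(c) < 0, new interval: [2.641875, 2.656719]

After 6 iteration(s), the approximation is c_6 = 2.656719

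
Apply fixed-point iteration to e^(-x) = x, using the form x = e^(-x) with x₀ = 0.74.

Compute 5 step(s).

Equation: e^(-x) = x
Fixed-point form: x = e^(-x)
x₀ = 0.74

x_1 = g(0.740000) = 0.477114
x_2 = g(0.477114) = 0.620572
x_3 = g(0.620572) = 0.537637
x_4 = g(0.537637) = 0.584127
x_5 = g(0.584127) = 0.557592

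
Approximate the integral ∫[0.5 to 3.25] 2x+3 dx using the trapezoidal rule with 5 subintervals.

f(x) = 2x+3
a = 0.5, b = 3.25, n = 5
h = (b - a)/n = 0.550000

Trapezoidal rule: (h/2)[f(x₀) + 2f(x₁) + 2f(x₂) + ... + f(xₙ)]

x_0 = 0.5000, f(x_0) = 4.000000, coefficient = 1
x_1 = 1.0500, f(x_1) = 5.100000, coefficient = 2
x_2 = 1.6000, f(x_2) = 6.200000, coefficient = 2
x_3 = 2.1500, f(x_3) = 7.300000, coefficient = 2
x_4 = 2.7000, f(x_4) = 8.400000, coefficient = 2
x_5 = 3.2500, f(x_5) = 9.500000, coefficient = 1

I ≈ (0.550000/2) × 67.500000 = 18.562500
Exact value: 18.562500
Error: 0.000000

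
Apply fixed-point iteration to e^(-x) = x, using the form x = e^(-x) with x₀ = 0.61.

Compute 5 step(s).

Equation: e^(-x) = x
Fixed-point form: x = e^(-x)
x₀ = 0.61

x_1 = g(0.610000) = 0.543351
x_2 = g(0.543351) = 0.580799
x_3 = g(0.580799) = 0.559451
x_4 = g(0.559451) = 0.571523
x_5 = g(0.571523) = 0.564665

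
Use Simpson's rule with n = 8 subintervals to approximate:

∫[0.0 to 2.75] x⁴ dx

f(x) = x⁴
a = 0.0, b = 2.75, n = 8
h = (b - a)/n = 0.343750

Simpson's rule: (h/3)[f(x₀) + 4f(x₁) + 2f(x₂) + ... + f(xₙ)]

x_0 = 0.0000, f(x_0) = 0.000000, coefficient = 1
x_1 = 0.3438, f(x_1) = 0.013963, coefficient = 4
x_2 = 0.6875, f(x_2) = 0.223404, coefficient = 2
x_3 = 1.0312, f(x_3) = 1.130982, coefficient = 4
x_4 = 1.3750, f(x_4) = 3.574463, coefficient = 2
x_5 = 1.7188, f(x_5) = 8.726716, coefficient = 4
x_6 = 2.0625, f(x_6) = 18.095718, coefficient = 2
x_7 = 2.4062, f(x_7) = 33.524552, coefficient = 4
x_8 = 2.7500, f(x_8) = 57.191406, coefficient = 1

I ≈ (0.343750/3) × 274.563431 = 31.460393
Exact value: 31.455273
Error: 0.005120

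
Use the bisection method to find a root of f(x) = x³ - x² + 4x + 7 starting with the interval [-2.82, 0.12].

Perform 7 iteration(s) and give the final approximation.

f(x) = x³ - x² + 4x + 7
Initial interval: [-2.82, 0.12]

Iteration 1:
  c_1 = (-2.820000 + 0.120000)/2 = -1.350000
  f(c_1) = f(-1.350000) = -2.682875
  f(a) × f(c) ≥ 0, new interval: [-1.350000, 0.120000]
Iteration 2:
  c_2 = (-1.350000 + 0.120000)/2 = -0.615000
  f(c_2) = f(-0.615000) = 3.929167
  f(a) × f(c) < 0, new interval: [-1.350000, -0.615000]
Iteration 3:
  c_3 = (-1.350000 + (-0.615000))/2 = -0.982500
  f(c_3) = f(-0.982500) = 1.156280
  f(a) × f(c) < 0, new interval: [-1.350000, -0.982500]
Iteration 4:
  c_4 = (-1.350000 + (-0.982500))/2 = -1.166250
  f(c_4) = f(-1.166250) = -0.611401
  f(a) × f(c) ≥ 0, new interval: [-1.166250, -0.982500]
Iteration 5:
  c_5 = (-1.166250 + (-0.982500))/2 = -1.074375
  f(c_5) = f(-1.074375) = 0.308087
  f(a) × f(c) < 0, new interval: [-1.166250, -1.074375]
Iteration 6:
  c_6 = (-1.166250 + (-1.074375))/2 = -1.120312
  f(c_6) = f(-1.120312) = -0.142454
  f(a) × f(c) ≥ 0, new interval: [-1.120312, -1.074375]
Iteration 7:
  c_7 = (-1.120312 + (-1.074375))/2 = -1.097344
  f(c_7) = f(-1.097344) = 0.085081
  f(a) × f(c) < 0, new interval: [-1.120312, -1.097344]

After 7 iteration(s), the approximation is c_7 = -1.097344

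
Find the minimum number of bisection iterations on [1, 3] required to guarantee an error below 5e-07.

We need (b-a)/2^n ≤ 5e-07
(3 - 1)/2^n ≤ 5e-07
2/2^n ≤ 5e-07
2^n ≥ 4000000
n ≥ log₂(4000000) = 21.93
n ≥ 22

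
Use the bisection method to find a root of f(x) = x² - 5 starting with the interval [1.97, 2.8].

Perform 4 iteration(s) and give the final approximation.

f(x) = x² - 5
Initial interval: [1.97, 2.8]

Iteration 1:
  c_1 = (1.970000 + 2.800000)/2 = 2.385000
  f(c_1) = f(2.385000) = 0.688225
  f(a) × f(c) < 0, new interval: [1.970000, 2.385000]
Iteration 2:
  c_2 = (1.970000 + 2.385000)/2 = 2.177500
  f(c_2) = f(2.177500) = -0.258494
  f(a) × f(c) ≥ 0, new interval: [2.177500, 2.385000]
Iteration 3:
  c_3 = (2.177500 + 2.385000)/2 = 2.281250
  f(c_3) = f(2.281250) = 0.204102
  f(a) × f(c) < 0, new interval: [2.177500, 2.281250]
Iteration 4:
  c_4 = (2.177500 + 2.281250)/2 = 2.229375
  f(c_4) = f(2.229375) = -0.029887
  f(a) × f(c) ≥ 0, new interval: [2.229375, 2.281250]

After 4 iteration(s), the approximation is c_4 = 2.229375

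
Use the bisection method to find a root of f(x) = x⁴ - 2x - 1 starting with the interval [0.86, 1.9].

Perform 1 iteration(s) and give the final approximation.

f(x) = x⁴ - 2x - 1
Initial interval: [0.86, 1.9]

Iteration 1:
  c_1 = (0.860000 + 1.900000)/2 = 1.380000
  f(c_1) = f(1.380000) = -0.133261
  f(a) × f(c) ≥ 0, new interval: [1.380000, 1.900000]

After 1 iteration(s), the approximation is c_1 = 1.380000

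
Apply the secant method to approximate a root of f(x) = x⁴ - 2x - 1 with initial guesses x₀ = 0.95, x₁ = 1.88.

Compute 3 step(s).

f(x) = x⁴ - 2x - 1
x₀ = 0.95, x₁ = 1.88

Secant formula: x_{n+1} = x_n - f(x_n)(x_n - x_{n-1})/(f(x_n) - f(x_{n-1}))

Iteration 1:
  f(0.950000) = -2.085494
  f(1.880000) = 7.731983
  x_2 = 1.880000 - 7.731983×(1.880000 - 0.950000)/(7.731983 - (-2.085494))
       = 1.147557
Iteration 2:
  f(1.880000) = 7.731983
  f(1.147557) = -1.560923
  x_3 = 1.147557 - (-1.560923)×(1.147557 - 1.880000)/(-1.560923 - 7.731983)
       = 1.270585
Iteration 3:
  f(1.147557) = -1.560923
  f(1.270585) = -0.934928
  x_4 = 1.270585 - (-0.934928)×(1.270585 - 1.147557)/(-0.934928 - (-1.560923))
       = 1.454328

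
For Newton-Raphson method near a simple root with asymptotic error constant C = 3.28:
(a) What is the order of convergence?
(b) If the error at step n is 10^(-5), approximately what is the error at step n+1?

(a) Newton-Raphson has quadratic (order 2) convergence near simple roots.
    This means |e_{n+1}| ≈ C|e_n|².

(b) With |e_n| = 10^(-5) and C = 3.28:
    |e_{n+1}| ≈ 3.28 × (10^(-5))² = 3.28 × 10^(-10)

(a) 2 (quadratic); (b) |e_{n+1}| ≈ 3.280e-10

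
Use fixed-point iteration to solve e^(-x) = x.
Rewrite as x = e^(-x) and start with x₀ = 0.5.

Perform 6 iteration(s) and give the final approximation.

Equation: e^(-x) = x
Fixed-point form: x = e^(-x)
x₀ = 0.5

x_1 = g(0.500000) = 0.606531
x_2 = g(0.606531) = 0.545239
x_3 = g(0.545239) = 0.579703
x_4 = g(0.579703) = 0.560065
x_5 = g(0.560065) = 0.571172
x_6 = g(0.571172) = 0.564863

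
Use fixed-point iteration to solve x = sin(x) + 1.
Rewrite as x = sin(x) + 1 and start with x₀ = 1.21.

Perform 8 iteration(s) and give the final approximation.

Equation: x = sin(x) + 1
Fixed-point form: x = sin(x) + 1
x₀ = 1.21

x_1 = g(1.210000) = 1.935616
x_2 = g(1.935616) = 1.934188
x_3 = g(1.934188) = 1.934697
x_4 = g(1.934697) = 1.934516
x_5 = g(1.934516) = 1.934580
x_6 = g(1.934580) = 1.934557
x_7 = g(1.934557) = 1.934565
x_8 = g(1.934565) = 1.934562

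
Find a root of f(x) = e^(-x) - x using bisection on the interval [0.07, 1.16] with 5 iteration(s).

f(x) = e^(-x) - x
Initial interval: [0.07, 1.16]

Iteration 1:
  c_1 = (0.070000 + 1.160000)/2 = 0.615000
  f(c_1) = f(0.615000) = -0.074359
  f(a) × f(c) < 0, new interval: [0.070000, 0.615000]
Iteration 2:
  c_2 = (0.070000 + 0.615000)/2 = 0.342500
  f(c_2) = f(0.342500) = 0.367493
  f(a) × f(c) ≥ 0, new interval: [0.342500, 0.615000]
Iteration 3:
  c_3 = (0.342500 + 0.615000)/2 = 0.478750
  f(c_3) = f(0.478750) = 0.140807
  f(a) × f(c) ≥ 0, new interval: [0.478750, 0.615000]
Iteration 4:
  c_4 = (0.478750 + 0.615000)/2 = 0.546875
  f(c_4) = f(0.546875) = 0.031881
  f(a) × f(c) ≥ 0, new interval: [0.546875, 0.615000]
Iteration 5:
  c_5 = (0.546875 + 0.615000)/2 = 0.580937
  f(c_5) = f(0.580937) = -0.021564
  f(a) × f(c) < 0, new interval: [0.546875, 0.580937]

After 5 iteration(s), the approximation is c_5 = 0.580937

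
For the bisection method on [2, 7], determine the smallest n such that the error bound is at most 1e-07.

We need (b-a)/2^n ≤ 1e-07
(7 - 2)/2^n ≤ 1e-07
5/2^n ≤ 1e-07
2^n ≥ 50000000
n ≥ log₂(50000000) = 25.58
n ≥ 26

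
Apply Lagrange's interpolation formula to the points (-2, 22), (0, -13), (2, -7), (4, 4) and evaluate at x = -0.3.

Lagrange interpolation formula:
P(x) = Σ yᵢ × Lᵢ(x)
where Lᵢ(x) = Π_{j≠i} (x - xⱼ)/(xᵢ - xⱼ)

L_0(-0.3) = (-0.3 - 0)/(-2 - 0) × (-0.3 - 2)/(-2 - 2) × (-0.3 - 4)/(-2 - 4) = 0.061812
L_1(-0.3) = (-0.3 - (-2))/(0 - (-2)) × (-0.3 - 2)/(0 - 2) × (-0.3 - 4)/(0 - 4) = 1.050812
L_2(-0.3) = (-0.3 - (-2))/(2 - (-2)) × (-0.3 - 0)/(2 - 0) × (-0.3 - 4)/(2 - 4) = -0.137063
L_3(-0.3) = (-0.3 - (-2))/(4 - (-2)) × (-0.3 - 0)/(4 - 0) × (-0.3 - 2)/(4 - 2) = 0.024437

P(-0.3) = 22×L_0(-0.3) + (-13)×L_1(-0.3) + (-7)×L_2(-0.3) + 4×L_3(-0.3)
P(-0.3) = -11.243500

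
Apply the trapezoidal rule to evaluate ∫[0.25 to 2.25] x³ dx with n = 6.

f(x) = x³
a = 0.25, b = 2.25, n = 6
h = (b - a)/n = 0.333333

Trapezoidal rule: (h/2)[f(x₀) + 2f(x₁) + 2f(x₂) + ... + f(xₙ)]

x_0 = 0.2500, f(x_0) = 0.015625, coefficient = 1
x_1 = 0.5833, f(x_1) = 0.198495, coefficient = 2
x_2 = 0.9167, f(x_2) = 0.770255, coefficient = 2
x_3 = 1.2500, f(x_3) = 1.953125, coefficient = 2
x_4 = 1.5833, f(x_4) = 3.969329, coefficient = 2
x_5 = 1.9167, f(x_5) = 7.041088, coefficient = 2
x_6 = 2.2500, f(x_6) = 11.390625, coefficient = 1

I ≈ (0.333333/2) × 39.270833 = 6.545139
Exact value: 6.406250
Error: 0.138889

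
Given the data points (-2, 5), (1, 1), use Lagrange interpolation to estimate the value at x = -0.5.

Lagrange interpolation formula:
P(x) = Σ yᵢ × Lᵢ(x)
where Lᵢ(x) = Π_{j≠i} (x - xⱼ)/(xᵢ - xⱼ)

L_0(-0.5) = (-0.5 - 1)/(-2 - 1) = 0.500000
L_1(-0.5) = (-0.5 - (-2))/(1 - (-2)) = 0.500000

P(-0.5) = 5×L_0(-0.5) + 1×L_1(-0.5)
P(-0.5) = 3.000000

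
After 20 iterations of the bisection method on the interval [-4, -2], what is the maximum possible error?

Bisection error bound: |error| ≤ (b-a)/2^n
|error| ≤ (-2 - (-4))/2^20 = 2/2^20
|error| ≤ 0.0000019073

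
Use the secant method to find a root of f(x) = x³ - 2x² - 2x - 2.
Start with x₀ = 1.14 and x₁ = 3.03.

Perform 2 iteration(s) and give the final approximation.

f(x) = x³ - 2x² - 2x - 2
x₀ = 1.14, x₁ = 3.03

Secant formula: x_{n+1} = x_n - f(x_n)(x_n - x_{n-1})/(f(x_n) - f(x_{n-1}))

Iteration 1:
  f(1.140000) = -5.397656
  f(3.030000) = 1.396327
  x_2 = 3.030000 - 1.396327×(3.030000 - 1.140000)/(1.396327 - (-5.397656))
       = 2.641560
Iteration 2:
  f(3.030000) = 1.396327
  f(2.641560) = -2.806421
  x_3 = 2.641560 - (-2.806421)×(2.641560 - 3.030000)/(-2.806421 - 1.396327)
       = 2.900944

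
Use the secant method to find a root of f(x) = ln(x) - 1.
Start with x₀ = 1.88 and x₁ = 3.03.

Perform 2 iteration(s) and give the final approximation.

f(x) = ln(x) - 1
x₀ = 1.88, x₁ = 3.03

Secant formula: x_{n+1} = x_n - f(x_n)(x_n - x_{n-1})/(f(x_n) - f(x_{n-1}))

Iteration 1:
  f(1.880000) = -0.368728
  f(3.030000) = 0.108563
  x_2 = 3.030000 - 0.108563×(3.030000 - 1.880000)/(0.108563 - (-0.368728))
       = 2.768426
Iteration 2:
  f(3.030000) = 0.108563
  f(2.768426) = 0.018279
  x_3 = 2.768426 - 0.018279×(2.768426 - 3.030000)/(0.018279 - 0.108563)
       = 2.715467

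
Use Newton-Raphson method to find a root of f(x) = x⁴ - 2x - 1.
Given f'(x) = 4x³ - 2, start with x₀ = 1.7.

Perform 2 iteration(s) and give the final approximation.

f(x) = x⁴ - 2x - 1
f'(x) = 4x³ - 2
x₀ = 1.7

Newton-Raphson formula: x_{n+1} = x_n - f(x_n)/f'(x_n)

Iteration 1:
  f(1.700000) = 3.952100
  f'(1.700000) = 17.652000
  x_1 = 1.700000 - 3.952100/17.652000 = 1.476110
Iteration 2:
  f(1.476110) = 0.795392
  f'(1.476110) = 10.865198
  x_2 = 1.476110 - 0.795392/10.865198 = 1.402905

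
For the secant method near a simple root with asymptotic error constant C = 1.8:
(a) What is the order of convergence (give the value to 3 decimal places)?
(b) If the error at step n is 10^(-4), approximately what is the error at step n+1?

(a) Secant method has superlinear convergence with order φ = (1+√5)/2 ≈ 1.618.
    This means |e_{n+1}| ≈ C|e_n|^1.618.

(b) With |e_n| = 10^(-4) and C = 1.8:
    |e_{n+1}| ≈ 1.8 × (10^(-4))^1.618 = 1.8 × 10^(-6.47)

(a) ≈ 1.618 (golden ratio); (b) |e_{n+1}| ≈ 6.069e-07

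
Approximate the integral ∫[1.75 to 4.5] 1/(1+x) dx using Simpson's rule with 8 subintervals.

f(x) = 1/(1+x)
a = 1.75, b = 4.5, n = 8
h = (b - a)/n = 0.343750

Simpson's rule: (h/3)[f(x₀) + 4f(x₁) + 2f(x₂) + ... + f(xₙ)]

x_0 = 1.7500, f(x_0) = 0.363636, coefficient = 1
x_1 = 2.0938, f(x_1) = 0.323232, coefficient = 4
x_2 = 2.4375, f(x_2) = 0.290909, coefficient = 2
x_3 = 2.7812, f(x_3) = 0.264463, coefficient = 4
x_4 = 3.1250, f(x_4) = 0.242424, coefficient = 2
x_5 = 3.4688, f(x_5) = 0.223776, coefficient = 4
x_6 = 3.8125, f(x_6) = 0.207792, coefficient = 2
x_7 = 4.1562, f(x_7) = 0.193939, coefficient = 4
x_8 = 4.5000, f(x_8) = 0.181818, coefficient = 1

I ≈ (0.343750/3) × 6.049349 = 0.693155
Exact value: 0.693147
Error: 0.000007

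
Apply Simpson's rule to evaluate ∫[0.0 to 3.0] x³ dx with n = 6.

f(x) = x³
a = 0.0, b = 3.0, n = 6
h = (b - a)/n = 0.500000

Simpson's rule: (h/3)[f(x₀) + 4f(x₁) + 2f(x₂) + ... + f(xₙ)]

x_0 = 0.0000, f(x_0) = 0.000000, coefficient = 1
x_1 = 0.5000, f(x_1) = 0.125000, coefficient = 4
x_2 = 1.0000, f(x_2) = 1.000000, coefficient = 2
x_3 = 1.5000, f(x_3) = 3.375000, coefficient = 4
x_4 = 2.0000, f(x_4) = 8.000000, coefficient = 2
x_5 = 2.5000, f(x_5) = 15.625000, coefficient = 4
x_6 = 3.0000, f(x_6) = 27.000000, coefficient = 1

I ≈ (0.500000/3) × 121.500000 = 20.250000
Exact value: 20.250000
Error: 0.000000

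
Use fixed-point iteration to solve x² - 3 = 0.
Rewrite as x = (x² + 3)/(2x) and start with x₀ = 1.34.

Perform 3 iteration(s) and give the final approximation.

Equation: x² - 3 = 0
Fixed-point form: x = (x² + 3)/(2x)
x₀ = 1.34

x_1 = g(1.340000) = 1.789403
x_2 = g(1.789403) = 1.732970
x_3 = g(1.732970) = 1.732051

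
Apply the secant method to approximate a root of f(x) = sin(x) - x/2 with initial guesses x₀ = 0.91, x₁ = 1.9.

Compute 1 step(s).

f(x) = sin(x) - x/2
x₀ = 0.91, x₁ = 1.9

Secant formula: x_{n+1} = x_n - f(x_n)(x_n - x_{n-1})/(f(x_n) - f(x_{n-1}))

Iteration 1:
  f(0.910000) = 0.334504
  f(1.900000) = -0.003700
  x_2 = 1.900000 - (-0.003700)×(1.900000 - 0.910000)/(-0.003700 - 0.334504)
       = 1.889170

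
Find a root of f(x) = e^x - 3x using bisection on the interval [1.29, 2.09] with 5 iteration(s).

f(x) = e^x - 3x
Initial interval: [1.29, 2.09]

Iteration 1:
  c_1 = (1.290000 + 2.090000)/2 = 1.690000
  f(c_1) = f(1.690000) = 0.349481
  f(a) × f(c) < 0, new interval: [1.290000, 1.690000]
Iteration 2:
  c_2 = (1.290000 + 1.690000)/2 = 1.490000
  f(c_2) = f(1.490000) = -0.032904
  f(a) × f(c) ≥ 0, new interval: [1.490000, 1.690000]
Iteration 3:
  c_3 = (1.490000 + 1.690000)/2 = 1.590000
  f(c_3) = f(1.590000) = 0.133749
  f(a) × f(c) < 0, new interval: [1.490000, 1.590000]
Iteration 4:
  c_4 = (1.490000 + 1.590000)/2 = 1.540000
  f(c_4) = f(1.540000) = 0.044590
  f(a) × f(c) < 0, new interval: [1.490000, 1.540000]
Iteration 5:
  c_5 = (1.490000 + 1.540000)/2 = 1.515000
  f(c_5) = f(1.515000) = 0.004421
  f(a) × f(c) < 0, new interval: [1.490000, 1.515000]

After 5 iteration(s), the approximation is c_5 = 1.515000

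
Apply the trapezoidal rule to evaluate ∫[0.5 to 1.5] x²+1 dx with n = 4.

f(x) = x²+1
a = 0.5, b = 1.5, n = 4
h = (b - a)/n = 0.250000

Trapezoidal rule: (h/2)[f(x₀) + 2f(x₁) + 2f(x₂) + ... + f(xₙ)]

x_0 = 0.5000, f(x_0) = 1.250000, coefficient = 1
x_1 = 0.7500, f(x_1) = 1.562500, coefficient = 2
x_2 = 1.0000, f(x_2) = 2.000000, coefficient = 2
x_3 = 1.2500, f(x_3) = 2.562500, coefficient = 2
x_4 = 1.5000, f(x_4) = 3.250000, coefficient = 1

I ≈ (0.250000/2) × 16.750000 = 2.093750
Exact value: 2.083333
Error: 0.010417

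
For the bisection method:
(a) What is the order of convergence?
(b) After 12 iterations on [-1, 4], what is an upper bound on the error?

(a) Bisection has linear (order 1) convergence; the error is halved each step.

(b) Error bound = (b-a)/2^n = (4 - (-1))/2^{12}
    = 5/2^{12}

(a) 1 (linear); (b) error ≤ 1.22e-03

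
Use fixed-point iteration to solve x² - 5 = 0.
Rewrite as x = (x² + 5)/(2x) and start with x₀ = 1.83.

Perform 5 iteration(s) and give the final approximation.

Equation: x² - 5 = 0
Fixed-point form: x = (x² + 5)/(2x)
x₀ = 1.83

x_1 = g(1.830000) = 2.281120
x_2 = g(2.281120) = 2.236513
x_3 = g(2.236513) = 2.236068
x_4 = g(2.236068) = 2.236068
x_5 = g(2.236068) = 2.236068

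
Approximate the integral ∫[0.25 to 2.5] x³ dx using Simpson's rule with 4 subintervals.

f(x) = x³
a = 0.25, b = 2.5, n = 4
h = (b - a)/n = 0.562500

Simpson's rule: (h/3)[f(x₀) + 4f(x₁) + 2f(x₂) + ... + f(xₙ)]

x_0 = 0.2500, f(x_0) = 0.015625, coefficient = 1
x_1 = 0.8125, f(x_1) = 0.536377, coefficient = 4
x_2 = 1.3750, f(x_2) = 2.599609, coefficient = 2
x_3 = 1.9375, f(x_3) = 7.273193, coefficient = 4
x_4 = 2.5000, f(x_4) = 15.625000, coefficient = 1

I ≈ (0.562500/3) × 52.078125 = 9.764648
Exact value: 9.764648
Error: 0.000000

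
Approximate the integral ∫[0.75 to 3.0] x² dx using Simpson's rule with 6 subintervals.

f(x) = x²
a = 0.75, b = 3.0, n = 6
h = (b - a)/n = 0.375000

Simpson's rule: (h/3)[f(x₀) + 4f(x₁) + 2f(x₂) + ... + f(xₙ)]

x_0 = 0.7500, f(x_0) = 0.562500, coefficient = 1
x_1 = 1.1250, f(x_1) = 1.265625, coefficient = 4
x_2 = 1.5000, f(x_2) = 2.250000, coefficient = 2
x_3 = 1.8750, f(x_3) = 3.515625, coefficient = 4
x_4 = 2.2500, f(x_4) = 5.062500, coefficient = 2
x_5 = 2.6250, f(x_5) = 6.890625, coefficient = 4
x_6 = 3.0000, f(x_6) = 9.000000, coefficient = 1

I ≈ (0.375000/3) × 70.875000 = 8.859375
Exact value: 8.859375
Error: 0.000000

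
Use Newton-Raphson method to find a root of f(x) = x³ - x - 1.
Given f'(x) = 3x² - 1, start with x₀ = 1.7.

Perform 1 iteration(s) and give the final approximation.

f(x) = x³ - x - 1
f'(x) = 3x² - 1
x₀ = 1.7

Newton-Raphson formula: x_{n+1} = x_n - f(x_n)/f'(x_n)

Iteration 1:
  f(1.700000) = 2.213000
  f'(1.700000) = 7.670000
  x_1 = 1.700000 - 2.213000/7.670000 = 1.411473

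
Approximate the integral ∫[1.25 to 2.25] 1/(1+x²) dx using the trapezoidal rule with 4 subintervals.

f(x) = 1/(1+x²)
a = 1.25, b = 2.25, n = 4
h = (b - a)/n = 0.250000

Trapezoidal rule: (h/2)[f(x₀) + 2f(x₁) + 2f(x₂) + ... + f(xₙ)]

x_0 = 1.2500, f(x_0) = 0.390244, coefficient = 1
x_1 = 1.5000, f(x_1) = 0.307692, coefficient = 2
x_2 = 1.7500, f(x_2) = 0.246154, coefficient = 2
x_3 = 2.0000, f(x_3) = 0.200000, coefficient = 2
x_4 = 2.2500, f(x_4) = 0.164948, coefficient = 1

I ≈ (0.250000/2) × 2.062885 = 0.257861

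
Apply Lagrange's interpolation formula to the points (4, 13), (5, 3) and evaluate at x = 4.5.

Lagrange interpolation formula:
P(x) = Σ yᵢ × Lᵢ(x)
where Lᵢ(x) = Π_{j≠i} (x - xⱼ)/(xᵢ - xⱼ)

L_0(4.5) = (4.5 - 5)/(4 - 5) = 0.500000
L_1(4.5) = (4.5 - 4)/(5 - 4) = 0.500000

P(4.5) = 13×L_0(4.5) + 3×L_1(4.5)
P(4.5) = 8.000000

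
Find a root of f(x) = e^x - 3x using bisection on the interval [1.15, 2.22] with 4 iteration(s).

f(x) = e^x - 3x
Initial interval: [1.15, 2.22]

Iteration 1:
  c_1 = (1.150000 + 2.220000)/2 = 1.685000
  f(c_1) = f(1.685000) = 0.337451
  f(a) × f(c) < 0, new interval: [1.150000, 1.685000]
Iteration 2:
  c_2 = (1.150000 + 1.685000)/2 = 1.417500
  f(c_2) = f(1.417500) = -0.125709
  f(a) × f(c) ≥ 0, new interval: [1.417500, 1.685000]
Iteration 3:
  c_3 = (1.417500 + 1.685000)/2 = 1.551250
  f(c_3) = f(1.551250) = 0.063613
  f(a) × f(c) < 0, new interval: [1.417500, 1.551250]
Iteration 4:
  c_4 = (1.417500 + 1.551250)/2 = 1.484375
  f(c_4) = f(1.484375) = -0.040918
  f(a) × f(c) ≥ 0, new interval: [1.484375, 1.551250]

After 4 iteration(s), the approximation is c_4 = 1.484375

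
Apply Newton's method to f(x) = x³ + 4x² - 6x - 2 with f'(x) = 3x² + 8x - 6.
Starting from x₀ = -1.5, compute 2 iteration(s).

f(x) = x³ + 4x² - 6x - 2
f'(x) = 3x² + 8x - 6
x₀ = -1.5

Newton-Raphson formula: x_{n+1} = x_n - f(x_n)/f'(x_n)

Iteration 1:
  f(-1.500000) = 12.625000
  f'(-1.500000) = -11.250000
  x_1 = -1.500000 - 12.625000/(-11.250000) = -0.377778
Iteration 2:
  f(-0.377778) = 0.783616
  f'(-0.377778) = -8.594074
  x_2 = -0.377778 - 0.783616/(-8.594074) = -0.286597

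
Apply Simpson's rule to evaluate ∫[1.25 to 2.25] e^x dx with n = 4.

f(x) = e^x
a = 1.25, b = 2.25, n = 4
h = (b - a)/n = 0.250000

Simpson's rule: (h/3)[f(x₀) + 4f(x₁) + 2f(x₂) + ... + f(xₙ)]

x_0 = 1.2500, f(x_0) = 3.490343, coefficient = 1
x_1 = 1.5000, f(x_1) = 4.481689, coefficient = 4
x_2 = 1.7500, f(x_2) = 5.754603, coefficient = 2
x_3 = 2.0000, f(x_3) = 7.389056, coefficient = 4
x_4 = 2.2500, f(x_4) = 9.487736, coefficient = 1

I ≈ (0.250000/3) × 71.970265 = 5.997522
Exact value: 5.997393
Error: 0.000129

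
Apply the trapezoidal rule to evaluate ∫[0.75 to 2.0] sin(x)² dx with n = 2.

f(x) = sin(x)²
a = 0.75, b = 2.0, n = 2
h = (b - a)/n = 0.625000

Trapezoidal rule: (h/2)[f(x₀) + 2f(x₁) + 2f(x₂) + ... + f(xₙ)]

x_0 = 0.7500, f(x_0) = 0.464631, coefficient = 1
x_1 = 1.3750, f(x_1) = 0.962151, coefficient = 2
x_2 = 2.0000, f(x_2) = 0.826822, coefficient = 1

I ≈ (0.625000/2) × 3.215756 = 1.004924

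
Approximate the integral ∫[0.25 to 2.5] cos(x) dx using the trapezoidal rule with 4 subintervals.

f(x) = cos(x)
a = 0.25, b = 2.5, n = 4
h = (b - a)/n = 0.562500

Trapezoidal rule: (h/2)[f(x₀) + 2f(x₁) + 2f(x₂) + ... + f(xₙ)]

x_0 = 0.2500, f(x_0) = 0.968912, coefficient = 1
x_1 = 0.8125, f(x_1) = 0.687686, coefficient = 2
x_2 = 1.3750, f(x_2) = 0.194548, coefficient = 2
x_3 = 1.9375, f(x_3) = -0.358540, coefficient = 2
x_4 = 2.5000, f(x_4) = -0.801144, coefficient = 1

I ≈ (0.562500/2) × 1.215155 = 0.341762
Exact value: 0.351068
Error: 0.009306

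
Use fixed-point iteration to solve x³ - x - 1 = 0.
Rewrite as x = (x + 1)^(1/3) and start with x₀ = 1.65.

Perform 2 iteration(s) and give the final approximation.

Equation: x³ - x - 1 = 0
Fixed-point form: x = (x + 1)^(1/3)
x₀ = 1.65

x_1 = g(1.650000) = 1.383828
x_2 = g(1.383828) = 1.335852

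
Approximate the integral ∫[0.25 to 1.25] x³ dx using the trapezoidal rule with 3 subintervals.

f(x) = x³
a = 0.25, b = 1.25, n = 3
h = (b - a)/n = 0.333333

Trapezoidal rule: (h/2)[f(x₀) + 2f(x₁) + 2f(x₂) + ... + f(xₙ)]

x_0 = 0.2500, f(x_0) = 0.015625, coefficient = 1
x_1 = 0.5833, f(x_1) = 0.198495, coefficient = 2
x_2 = 0.9167, f(x_2) = 0.770255, coefficient = 2
x_3 = 1.2500, f(x_3) = 1.953125, coefficient = 1

I ≈ (0.333333/2) × 3.906250 = 0.651042
Exact value: 0.609375
Error: 0.041667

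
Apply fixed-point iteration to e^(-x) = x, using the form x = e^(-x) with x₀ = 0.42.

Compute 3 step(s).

Equation: e^(-x) = x
Fixed-point form: x = e^(-x)
x₀ = 0.42

x_1 = g(0.420000) = 0.657047
x_2 = g(0.657047) = 0.518380
x_3 = g(0.518380) = 0.595484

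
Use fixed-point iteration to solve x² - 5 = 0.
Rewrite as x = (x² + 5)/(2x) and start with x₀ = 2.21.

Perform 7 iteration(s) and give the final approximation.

Equation: x² - 5 = 0
Fixed-point form: x = (x² + 5)/(2x)
x₀ = 2.21

x_1 = g(2.210000) = 2.236222
x_2 = g(2.236222) = 2.236068
x_3 = g(2.236068) = 2.236068
x_4 = g(2.236068) = 2.236068
x_5 = g(2.236068) = 2.236068
x_6 = g(2.236068) = 2.236068
x_7 = g(2.236068) = 2.236068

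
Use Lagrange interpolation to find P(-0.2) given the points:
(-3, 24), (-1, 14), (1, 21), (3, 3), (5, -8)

Lagrange interpolation formula:
P(x) = Σ yᵢ × Lᵢ(x)
where Lᵢ(x) = Π_{j≠i} (x - xⱼ)/(xᵢ - xⱼ)

L_0(-0.2) = (-0.2 - (-1))/(-3 - (-1)) × (-0.2 - 1)/(-3 - 1) × (-0.2 - 3)/(-3 - 3) × (-0.2 - 5)/(-3 - 5) = -0.041600
L_1(-0.2) = (-0.2 - (-3))/(-1 - (-3)) × (-0.2 - 1)/(-1 - 1) × (-0.2 - 3)/(-1 - 3) × (-0.2 - 5)/(-1 - 5) = 0.582400
L_2(-0.2) = (-0.2 - (-3))/(1 - (-3)) × (-0.2 - (-1))/(1 - (-1)) × (-0.2 - 3)/(1 - 3) × (-0.2 - 5)/(1 - 5) = 0.582400
L_3(-0.2) = (-0.2 - (-3))/(3 - (-3)) × (-0.2 - (-1))/(3 - (-1)) × (-0.2 - 1)/(3 - 1) × (-0.2 - 5)/(3 - 5) = -0.145600
L_4(-0.2) = (-0.2 - (-3))/(5 - (-3)) × (-0.2 - (-1))/(5 - (-1)) × (-0.2 - 1)/(5 - 1) × (-0.2 - 3)/(5 - 3) = 0.022400

P(-0.2) = 24×L_0(-0.2) + 14×L_1(-0.2) + 21×L_2(-0.2) + 3×L_3(-0.2) + (-8)×L_4(-0.2)
P(-0.2) = 18.769600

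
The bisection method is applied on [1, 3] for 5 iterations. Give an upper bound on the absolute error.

Bisection error bound: |error| ≤ (b-a)/2^n
|error| ≤ (3 - 1)/2^5 = 2/2^5
|error| ≤ 0.0625000000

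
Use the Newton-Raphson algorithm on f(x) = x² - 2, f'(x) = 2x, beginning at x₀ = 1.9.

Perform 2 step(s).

f(x) = x² - 2
f'(x) = 2x
x₀ = 1.9

Newton-Raphson formula: x_{n+1} = x_n - f(x_n)/f'(x_n)

Iteration 1:
  f(1.900000) = 1.610000
  f'(1.900000) = 3.800000
  x_1 = 1.900000 - 1.610000/3.800000 = 1.476316
Iteration 2:
  f(1.476316) = 0.179508
  f'(1.476316) = 2.952632
  x_2 = 1.476316 - 0.179508/2.952632 = 1.415520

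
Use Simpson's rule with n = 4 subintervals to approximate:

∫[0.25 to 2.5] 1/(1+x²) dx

f(x) = 1/(1+x²)
a = 0.25, b = 2.5, n = 4
h = (b - a)/n = 0.562500

Simpson's rule: (h/3)[f(x₀) + 4f(x₁) + 2f(x₂) + ... + f(xₙ)]

x_0 = 0.2500, f(x_0) = 0.941176, coefficient = 1
x_1 = 0.8125, f(x_1) = 0.602353, coefficient = 4
x_2 = 1.3750, f(x_2) = 0.345946, coefficient = 2
x_3 = 1.9375, f(x_3) = 0.210353, coefficient = 4
x_4 = 2.5000, f(x_4) = 0.137931, coefficient = 1

I ≈ (0.562500/3) × 5.021824 = 0.941592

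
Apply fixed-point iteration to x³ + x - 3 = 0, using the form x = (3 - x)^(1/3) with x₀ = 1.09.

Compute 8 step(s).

Equation: x³ + x - 3 = 0
Fixed-point form: x = (3 - x)^(1/3)
x₀ = 1.09

x_1 = g(1.090000) = 1.240731
x_2 = g(1.240731) = 1.207195
x_3 = g(1.207195) = 1.214817
x_4 = g(1.214817) = 1.213093
x_5 = g(1.213093) = 1.213484
x_6 = g(1.213484) = 1.213395
x_7 = g(1.213395) = 1.213415
x_8 = g(1.213415) = 1.213411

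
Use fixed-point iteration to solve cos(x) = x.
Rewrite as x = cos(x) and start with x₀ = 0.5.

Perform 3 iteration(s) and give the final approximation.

Equation: cos(x) = x
Fixed-point form: x = cos(x)
x₀ = 0.5

x_1 = g(0.500000) = 0.877583
x_2 = g(0.877583) = 0.639012
x_3 = g(0.639012) = 0.802685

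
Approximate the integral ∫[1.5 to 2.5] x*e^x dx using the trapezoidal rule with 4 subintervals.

f(x) = x*e^x
a = 1.5, b = 2.5, n = 4
h = (b - a)/n = 0.250000

Trapezoidal rule: (h/2)[f(x₀) + 2f(x₁) + 2f(x₂) + ... + f(xₙ)]

x_0 = 1.5000, f(x_0) = 6.722534, coefficient = 1
x_1 = 1.7500, f(x_1) = 10.070555, coefficient = 2
x_2 = 2.0000, f(x_2) = 14.778112, coefficient = 2
x_3 = 2.2500, f(x_3) = 21.347406, coefficient = 2
x_4 = 2.5000, f(x_4) = 30.456235, coefficient = 1

I ≈ (0.250000/2) × 129.570914 = 16.196364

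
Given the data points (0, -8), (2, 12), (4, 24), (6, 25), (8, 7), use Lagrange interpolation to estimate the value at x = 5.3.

Lagrange interpolation formula:
P(x) = Σ yᵢ × Lᵢ(x)
where Lᵢ(x) = Π_{j≠i} (x - xⱼ)/(xᵢ - xⱼ)

L_0(5.3) = (5.3 - 2)/(0 - 2) × (5.3 - 4)/(0 - 4) × (5.3 - 6)/(0 - 6) × (5.3 - 8)/(0 - 8) = 0.021115
L_1(5.3) = (5.3 - 0)/(2 - 0) × (5.3 - 4)/(2 - 4) × (5.3 - 6)/(2 - 6) × (5.3 - 8)/(2 - 8) = -0.135647
L_2(5.3) = (5.3 - 0)/(4 - 0) × (5.3 - 2)/(4 - 2) × (5.3 - 6)/(4 - 6) × (5.3 - 8)/(4 - 8) = 0.516502
L_3(5.3) = (5.3 - 0)/(6 - 0) × (5.3 - 2)/(6 - 2) × (5.3 - 4)/(6 - 4) × (5.3 - 8)/(6 - 8) = 0.639478
L_4(5.3) = (5.3 - 0)/(8 - 0) × (5.3 - 2)/(8 - 2) × (5.3 - 4)/(8 - 4) × (5.3 - 6)/(8 - 6) = -0.041448

P(5.3) = (-8)×L_0(5.3) + 12×L_1(5.3) + 24×L_2(5.3) + 25×L_3(5.3) + 7×L_4(5.3)
P(5.3) = 26.296176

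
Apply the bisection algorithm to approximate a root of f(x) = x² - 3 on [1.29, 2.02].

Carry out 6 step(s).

f(x) = x² - 3
Initial interval: [1.29, 2.02]

Iteration 1:
  c_1 = (1.290000 + 2.020000)/2 = 1.655000
  f(c_1) = f(1.655000) = -0.260975
  f(a) × f(c) ≥ 0, new interval: [1.655000, 2.020000]
Iteration 2:
  c_2 = (1.655000 + 2.020000)/2 = 1.837500
  f(c_2) = f(1.837500) = 0.376406
  f(a) × f(c) < 0, new interval: [1.655000, 1.837500]
Iteration 3:
  c_3 = (1.655000 + 1.837500)/2 = 1.746250
  f(c_3) = f(1.746250) = 0.049389
  f(a) × f(c) < 0, new interval: [1.655000, 1.746250]
Iteration 4:
  c_4 = (1.655000 + 1.746250)/2 = 1.700625
  f(c_4) = f(1.700625) = -0.107875
  f(a) × f(c) ≥ 0, new interval: [1.700625, 1.746250]
Iteration 5:
  c_5 = (1.700625 + 1.746250)/2 = 1.723437
  f(c_5) = f(1.723437) = -0.029763
  f(a) × f(c) ≥ 0, new interval: [1.723437, 1.746250]
Iteration 6:
  c_6 = (1.723437 + 1.746250)/2 = 1.734844
  f(c_6) = f(1.734844) = 0.009683
  f(a) × f(c) < 0, new interval: [1.723437, 1.734844]

After 6 iteration(s), the approximation is c_6 = 1.734844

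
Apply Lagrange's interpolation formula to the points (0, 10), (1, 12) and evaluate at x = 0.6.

Lagrange interpolation formula:
P(x) = Σ yᵢ × Lᵢ(x)
where Lᵢ(x) = Π_{j≠i} (x - xⱼ)/(xᵢ - xⱼ)

L_0(0.6) = (0.6 - 1)/(0 - 1) = 0.400000
L_1(0.6) = (0.6 - 0)/(1 - 0) = 0.600000

P(0.6) = 10×L_0(0.6) + 12×L_1(0.6)
P(0.6) = 11.200000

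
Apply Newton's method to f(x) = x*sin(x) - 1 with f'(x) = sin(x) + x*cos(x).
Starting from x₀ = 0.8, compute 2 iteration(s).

f(x) = x*sin(x) - 1
f'(x) = sin(x) + x*cos(x)
x₀ = 0.8

Newton-Raphson formula: x_{n+1} = x_n - f(x_n)/f'(x_n)

Iteration 1:
  f(0.800000) = -0.426115
  f'(0.800000) = 1.274721
  x_1 = 0.800000 - (-0.426115)/1.274721 = 1.134281
Iteration 2:
  f(1.134281) = 0.027920
  f'(1.134281) = 1.385786
  x_2 = 1.134281 - 0.027920/1.385786 = 1.114134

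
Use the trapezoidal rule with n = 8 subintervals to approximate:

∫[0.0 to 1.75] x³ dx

f(x) = x³
a = 0.0, b = 1.75, n = 8
h = (b - a)/n = 0.218750

Trapezoidal rule: (h/2)[f(x₀) + 2f(x₁) + 2f(x₂) + ... + f(xₙ)]

x_0 = 0.0000, f(x_0) = 0.000000, coefficient = 1
x_1 = 0.2188, f(x_1) = 0.010468, coefficient = 2
x_2 = 0.4375, f(x_2) = 0.083740, coefficient = 2
x_3 = 0.6562, f(x_3) = 0.282623, coefficient = 2
x_4 = 0.8750, f(x_4) = 0.669922, coefficient = 2
x_5 = 1.0938, f(x_5) = 1.308441, coefficient = 2
x_6 = 1.3125, f(x_6) = 2.260986, coefficient = 2
x_7 = 1.5312, f(x_7) = 3.590363, coefficient = 2
x_8 = 1.7500, f(x_8) = 5.359375, coefficient = 1

I ≈ (0.218750/2) × 21.772461 = 2.381363
Exact value: 2.344727
Error: 0.036636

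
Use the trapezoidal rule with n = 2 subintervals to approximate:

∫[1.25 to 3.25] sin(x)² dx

f(x) = sin(x)²
a = 1.25, b = 3.25, n = 2
h = (b - a)/n = 1.000000

Trapezoidal rule: (h/2)[f(x₀) + 2f(x₁) + 2f(x₂) + ... + f(xₙ)]

x_0 = 1.2500, f(x_0) = 0.900572, coefficient = 1
x_1 = 2.2500, f(x_1) = 0.605398, coefficient = 2
x_2 = 3.2500, f(x_2) = 0.011706, coefficient = 1

I ≈ (1.000000/2) × 2.123074 = 1.061537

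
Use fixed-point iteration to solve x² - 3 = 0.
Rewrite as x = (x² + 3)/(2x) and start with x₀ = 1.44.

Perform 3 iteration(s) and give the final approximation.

Equation: x² - 3 = 0
Fixed-point form: x = (x² + 3)/(2x)
x₀ = 1.44

x_1 = g(1.440000) = 1.761667
x_2 = g(1.761667) = 1.732300
x_3 = g(1.732300) = 1.732051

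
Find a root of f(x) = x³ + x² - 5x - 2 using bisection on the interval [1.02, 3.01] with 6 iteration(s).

f(x) = x³ + x² - 5x - 2
Initial interval: [1.02, 3.01]

Iteration 1:
  c_1 = (1.020000 + 3.010000)/2 = 2.015000
  f(c_1) = f(2.015000) = 0.166578
  f(a) × f(c) < 0, new interval: [1.020000, 2.015000]
Iteration 2:
  c_2 = (1.020000 + 2.015000)/2 = 1.517500
  f(c_2) = f(1.517500) = -3.790185
  f(a) × f(c) ≥ 0, new interval: [1.517500, 2.015000]
Iteration 3:
  c_3 = (1.517500 + 2.015000)/2 = 1.766250
  f(c_3) = f(1.766250) = -2.201548
  f(a) × f(c) ≥ 0, new interval: [1.766250, 2.015000]
Iteration 4:
  c_4 = (1.766250 + 2.015000)/2 = 1.890625
  f(c_4) = f(1.890625) = -1.120693
  f(a) × f(c) ≥ 0, new interval: [1.890625, 2.015000]
Iteration 5:
  c_5 = (1.890625 + 2.015000)/2 = 1.952812
  f(c_5) = f(1.952812) = -0.503581
  f(a) × f(c) ≥ 0, new interval: [1.952812, 2.015000]
Iteration 6:
  c_6 = (1.952812 + 2.015000)/2 = 1.983906
  f(c_6) = f(1.983906) = -0.175222
  f(a) × f(c) ≥ 0, new interval: [1.983906, 2.015000]

After 6 iteration(s), the approximation is c_6 = 1.983906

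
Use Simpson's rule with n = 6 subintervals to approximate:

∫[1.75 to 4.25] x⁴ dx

f(x) = x⁴
a = 1.75, b = 4.25, n = 6
h = (b - a)/n = 0.416667

Simpson's rule: (h/3)[f(x₀) + 4f(x₁) + 2f(x₂) + ... + f(xₙ)]

x_0 = 1.7500, f(x_0) = 9.378906, coefficient = 1
x_1 = 2.1667, f(x_1) = 22.037809, coefficient = 4
x_2 = 2.5833, f(x_2) = 44.537085, coefficient = 2
x_3 = 3.0000, f(x_3) = 81.000000, coefficient = 4
x_4 = 3.4167, f(x_4) = 136.273196, coefficient = 2
x_5 = 3.8333, f(x_5) = 215.926698, coefficient = 4
x_6 = 4.2500, f(x_6) = 326.253906, coefficient = 1

I ≈ (0.416667/3) × 1973.111400 = 274.043250
Exact value: 274.033203
Error: 0.010047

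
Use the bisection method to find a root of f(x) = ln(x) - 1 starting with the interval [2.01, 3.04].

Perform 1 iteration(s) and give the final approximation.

f(x) = ln(x) - 1
Initial interval: [2.01, 3.04]

Iteration 1:
  c_1 = (2.010000 + 3.040000)/2 = 2.525000
  f(c_1) = f(2.525000) = -0.073759
  f(a) × f(c) ≥ 0, new interval: [2.525000, 3.040000]

After 1 iteration(s), the approximation is c_1 = 2.525000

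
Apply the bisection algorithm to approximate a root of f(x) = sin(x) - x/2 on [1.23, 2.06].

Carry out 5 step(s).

f(x) = sin(x) - x/2
Initial interval: [1.23, 2.06]

Iteration 1:
  c_1 = (1.230000 + 2.060000)/2 = 1.645000
  f(c_1) = f(1.645000) = 0.174748
  f(a) × f(c) ≥ 0, new interval: [1.645000, 2.060000]
Iteration 2:
  c_2 = (1.645000 + 2.060000)/2 = 1.852500
  f(c_2) = f(1.852500) = 0.034333
  f(a) × f(c) ≥ 0, new interval: [1.852500, 2.060000]
Iteration 3:
  c_3 = (1.852500 + 2.060000)/2 = 1.956250
  f(c_3) = f(1.956250) = -0.051497
  f(a) × f(c) < 0, new interval: [1.852500, 1.956250]
Iteration 4:
  c_4 = (1.852500 + 1.956250)/2 = 1.904375
  f(c_4) = f(1.904375) = -0.007311
  f(a) × f(c) < 0, new interval: [1.852500, 1.904375]
Iteration 5:
  c_5 = (1.852500 + 1.904375)/2 = 1.878437
  f(c_5) = f(1.878437) = 0.013832
  f(a) × f(c) ≥ 0, new interval: [1.878437, 1.904375]

After 5 iteration(s), the approximation is c_5 = 1.878437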